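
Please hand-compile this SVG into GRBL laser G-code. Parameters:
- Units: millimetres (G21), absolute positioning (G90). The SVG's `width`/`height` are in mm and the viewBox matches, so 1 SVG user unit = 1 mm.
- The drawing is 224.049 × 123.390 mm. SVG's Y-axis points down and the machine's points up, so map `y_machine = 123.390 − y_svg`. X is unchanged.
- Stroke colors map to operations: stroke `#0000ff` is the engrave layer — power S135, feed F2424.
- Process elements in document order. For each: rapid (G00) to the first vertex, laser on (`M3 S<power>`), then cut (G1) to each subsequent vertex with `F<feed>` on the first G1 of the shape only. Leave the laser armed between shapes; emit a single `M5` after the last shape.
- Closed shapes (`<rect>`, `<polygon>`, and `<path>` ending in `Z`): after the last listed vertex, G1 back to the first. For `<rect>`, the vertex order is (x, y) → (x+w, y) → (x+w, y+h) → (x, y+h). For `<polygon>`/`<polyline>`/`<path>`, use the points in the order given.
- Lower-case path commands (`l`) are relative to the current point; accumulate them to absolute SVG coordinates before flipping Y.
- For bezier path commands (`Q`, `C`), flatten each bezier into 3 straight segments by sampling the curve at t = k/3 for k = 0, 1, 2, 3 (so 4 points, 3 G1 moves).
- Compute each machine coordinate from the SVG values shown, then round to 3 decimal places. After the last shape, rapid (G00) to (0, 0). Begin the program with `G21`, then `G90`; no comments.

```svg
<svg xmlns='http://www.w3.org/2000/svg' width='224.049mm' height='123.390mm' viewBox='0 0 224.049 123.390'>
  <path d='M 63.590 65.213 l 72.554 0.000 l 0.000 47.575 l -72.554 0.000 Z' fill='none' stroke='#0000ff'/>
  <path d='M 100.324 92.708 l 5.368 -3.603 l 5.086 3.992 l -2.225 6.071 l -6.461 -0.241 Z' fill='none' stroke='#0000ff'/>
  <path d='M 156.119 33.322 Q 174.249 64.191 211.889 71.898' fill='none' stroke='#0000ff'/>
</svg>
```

G21
G90
G00 X63.590 Y58.177
M3 S135
G1 X136.144 Y58.177 F2424
G1 X136.144 Y10.602
G1 X63.590 Y10.602
G1 X63.590 Y58.177
G00 X100.324 Y30.682
M3 S135
G1 X105.692 Y34.285 F2424
G1 X110.778 Y30.293
G1 X108.553 Y24.222
G1 X102.092 Y24.463
G1 X100.324 Y30.682
G00 X156.119 Y90.068
M3 S135
G1 X170.373 Y72.062 F2424
G1 X188.963 Y59.204
G1 X211.889 Y51.492
M5
G00 X0.000 Y0.000

1 u = 1 mm; y_m = 123.390 − y.

[1] `<path>` rectangle, #0000ff→engrave S135 F2424: (63.590,58.177) → (136.144,58.177) → (136.144,10.602) → (63.590,10.602) → (63.590,58.177) (closed)

[2] `<path>` regular polygon, #0000ff→engrave S135 F2424: (100.324,30.682) → (105.692,34.285) → (110.778,30.293) → (108.553,24.222) → (102.092,24.463) → (100.324,30.682) (closed)

[3] `<path>` quadratic bezier, #0000ff→engrave S135 F2424: (156.119,90.068) → (170.373,72.062) → (188.963,59.204) → (211.889,51.492)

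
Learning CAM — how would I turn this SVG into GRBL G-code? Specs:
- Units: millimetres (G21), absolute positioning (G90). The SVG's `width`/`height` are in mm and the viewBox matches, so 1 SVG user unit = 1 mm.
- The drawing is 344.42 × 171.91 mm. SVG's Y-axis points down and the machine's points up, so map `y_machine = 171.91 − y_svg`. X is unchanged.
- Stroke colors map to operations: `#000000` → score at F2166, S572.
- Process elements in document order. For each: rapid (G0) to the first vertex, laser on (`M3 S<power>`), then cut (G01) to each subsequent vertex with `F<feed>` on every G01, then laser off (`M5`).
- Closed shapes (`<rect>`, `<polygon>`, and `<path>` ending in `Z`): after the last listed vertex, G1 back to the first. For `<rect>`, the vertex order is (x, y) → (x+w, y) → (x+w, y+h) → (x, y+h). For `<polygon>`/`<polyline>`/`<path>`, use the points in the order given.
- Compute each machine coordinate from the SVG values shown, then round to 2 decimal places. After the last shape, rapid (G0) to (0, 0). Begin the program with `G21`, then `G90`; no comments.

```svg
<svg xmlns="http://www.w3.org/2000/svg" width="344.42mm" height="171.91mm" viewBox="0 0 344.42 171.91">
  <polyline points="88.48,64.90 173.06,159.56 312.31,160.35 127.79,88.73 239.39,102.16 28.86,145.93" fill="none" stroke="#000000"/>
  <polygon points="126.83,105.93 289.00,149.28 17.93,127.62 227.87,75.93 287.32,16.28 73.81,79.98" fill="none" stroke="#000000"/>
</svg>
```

viewBox `0 0 344.42 171.91` with mm width/height → 1 unit = 1 mm. Flip: y_m = 171.91 − y_svg.

**Shape 1** — `<polyline>` open polyline, stroke `#000000` → score (S572, F2166). Machine vertices: (88.48,107.01) → (173.06,12.35) → (312.31,11.56) → (127.79,83.18) → (239.39,69.75) → (28.86,25.98). Open path.

**Shape 2** — `<polygon>` closed polygon, stroke `#000000` → score (S572, F2166). Machine vertices: (126.83,65.98) → (289.00,22.63) → (17.93,44.29) → (227.87,95.98) → (287.32,155.63) → (73.81,91.93) → (126.83,65.98). Closed: final G1 returns to the first vertex.

G21
G90
G0 X88.48 Y107.01
M3 S572
G01 X173.06 Y12.35 F2166
G01 X312.31 Y11.56 F2166
G01 X127.79 Y83.18 F2166
G01 X239.39 Y69.75 F2166
G01 X28.86 Y25.98 F2166
M5
G0 X126.83 Y65.98
M3 S572
G01 X289.00 Y22.63 F2166
G01 X17.93 Y44.29 F2166
G01 X227.87 Y95.98 F2166
G01 X287.32 Y155.63 F2166
G01 X73.81 Y91.93 F2166
G01 X126.83 Y65.98 F2166
M5
G0 X0.00 Y0.00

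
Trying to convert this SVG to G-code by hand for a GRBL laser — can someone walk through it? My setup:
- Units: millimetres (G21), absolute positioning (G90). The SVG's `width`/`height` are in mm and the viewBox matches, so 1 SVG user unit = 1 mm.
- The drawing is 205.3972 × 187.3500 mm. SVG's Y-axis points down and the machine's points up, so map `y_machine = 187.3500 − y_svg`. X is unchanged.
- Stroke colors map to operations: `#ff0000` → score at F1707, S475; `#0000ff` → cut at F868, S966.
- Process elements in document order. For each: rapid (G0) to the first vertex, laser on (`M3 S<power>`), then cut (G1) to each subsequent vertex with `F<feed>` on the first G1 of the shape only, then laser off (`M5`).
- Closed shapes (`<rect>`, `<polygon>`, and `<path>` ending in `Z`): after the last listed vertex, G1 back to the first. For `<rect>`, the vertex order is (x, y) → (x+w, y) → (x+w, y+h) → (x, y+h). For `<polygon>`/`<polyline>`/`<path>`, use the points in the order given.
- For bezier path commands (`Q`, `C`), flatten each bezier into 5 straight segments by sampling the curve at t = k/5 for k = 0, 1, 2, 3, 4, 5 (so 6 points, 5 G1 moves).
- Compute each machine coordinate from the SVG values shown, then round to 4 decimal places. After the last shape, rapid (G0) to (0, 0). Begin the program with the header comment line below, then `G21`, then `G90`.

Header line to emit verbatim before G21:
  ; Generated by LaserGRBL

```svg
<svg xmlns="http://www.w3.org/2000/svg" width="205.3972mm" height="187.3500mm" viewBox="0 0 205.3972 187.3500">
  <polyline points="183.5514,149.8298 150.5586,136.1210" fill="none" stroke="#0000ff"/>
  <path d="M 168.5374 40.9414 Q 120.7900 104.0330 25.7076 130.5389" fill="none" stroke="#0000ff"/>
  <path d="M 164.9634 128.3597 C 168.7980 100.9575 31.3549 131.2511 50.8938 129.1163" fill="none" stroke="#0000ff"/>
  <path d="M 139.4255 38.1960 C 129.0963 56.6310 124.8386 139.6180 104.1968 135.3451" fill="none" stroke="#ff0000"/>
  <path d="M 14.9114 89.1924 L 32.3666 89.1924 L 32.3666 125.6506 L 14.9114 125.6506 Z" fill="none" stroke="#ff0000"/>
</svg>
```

viewBox `0 0 205.3972 187.3500` with mm width/height → 1 unit = 1 mm. Flip: y_m = 187.3500 − y_svg.

**Shape 1** — `<polyline>` line segment, stroke `#0000ff` → cut (S966, F868). Machine vertices: (183.5514,37.5202) → (150.5586,51.2290). Open path.

**Shape 2** — `<path>` quadratic bezier, stroke `#0000ff` → cut (S966, F868). Control points (SVG): P0=(168.5374,40.9414), P1=(120.7900,104.0330), P2=(25.7076,130.5389); sampled at t=k/5. Machine vertices: (168.5374,146.4086) → (147.5450,122.6354) → (122.7659,101.7890) → (94.1999,83.8695) → (61.8472,68.8769) → (25.7076,56.8111). Open path.

**Shape 3** — `<path>` cubic bezier, stroke `#0000ff` → cut (S966, F868). Control points (SVG): P0=(164.9634,128.3597), P1=(168.7980,100.9575), P2=(31.3549,131.2511), P3=(50.8938,129.1163); sampled at t=k/5. Machine vertices: (164.9634,58.9903) → (152.6969,69.2291) → (120.8402,69.9469) → (83.7099,65.4696) → (55.6222,60.1232) → (50.8938,58.2337). Open path.

**Shape 4** — `<path>` cubic bezier, stroke `#ff0000` → score (S475, F1707). Control points (SVG): P0=(139.4255,38.1960), P1=(129.0963,56.6310), P2=(124.8386,139.6180), P3=(104.1968,135.3451); sampled at t=k/5. Machine vertices: (139.4255,149.1540) → (133.7769,131.5613) → (128.5076,105.7630) → (122.5398,79.0462) → (114.7954,58.6979) → (104.1968,52.0049). Open path.

**Shape 5** — `<path>` rectangle, stroke `#ff0000` → score (S475, F1707). Machine vertices: (14.9114,98.1576) → (32.3666,98.1576) → (32.3666,61.6994) → (14.9114,61.6994) → (14.9114,98.1576). Closed: final G1 returns to the first vertex.

; Generated by LaserGRBL
G21
G90
G0 X183.5514 Y37.5202
M3 S966
G1 X150.5586 Y51.2290 F868
M5
G0 X168.5374 Y146.4086
M3 S966
G1 X147.5450 Y122.6354 F868
G1 X122.7659 Y101.7890
G1 X94.1999 Y83.8695
G1 X61.8472 Y68.8769
G1 X25.7076 Y56.8111
M5
G0 X164.9634 Y58.9903
M3 S966
G1 X152.6969 Y69.2291 F868
G1 X120.8402 Y69.9469
G1 X83.7099 Y65.4696
G1 X55.6222 Y60.1232
G1 X50.8938 Y58.2337
M5
G0 X139.4255 Y149.1540
M3 S475
G1 X133.7769 Y131.5613 F1707
G1 X128.5076 Y105.7630
G1 X122.5398 Y79.0462
G1 X114.7954 Y58.6979
G1 X104.1968 Y52.0049
M5
G0 X14.9114 Y98.1576
M3 S475
G1 X32.3666 Y98.1576 F1707
G1 X32.3666 Y61.6994
G1 X14.9114 Y61.6994
G1 X14.9114 Y98.1576
M5
G0 X0.0000 Y0.0000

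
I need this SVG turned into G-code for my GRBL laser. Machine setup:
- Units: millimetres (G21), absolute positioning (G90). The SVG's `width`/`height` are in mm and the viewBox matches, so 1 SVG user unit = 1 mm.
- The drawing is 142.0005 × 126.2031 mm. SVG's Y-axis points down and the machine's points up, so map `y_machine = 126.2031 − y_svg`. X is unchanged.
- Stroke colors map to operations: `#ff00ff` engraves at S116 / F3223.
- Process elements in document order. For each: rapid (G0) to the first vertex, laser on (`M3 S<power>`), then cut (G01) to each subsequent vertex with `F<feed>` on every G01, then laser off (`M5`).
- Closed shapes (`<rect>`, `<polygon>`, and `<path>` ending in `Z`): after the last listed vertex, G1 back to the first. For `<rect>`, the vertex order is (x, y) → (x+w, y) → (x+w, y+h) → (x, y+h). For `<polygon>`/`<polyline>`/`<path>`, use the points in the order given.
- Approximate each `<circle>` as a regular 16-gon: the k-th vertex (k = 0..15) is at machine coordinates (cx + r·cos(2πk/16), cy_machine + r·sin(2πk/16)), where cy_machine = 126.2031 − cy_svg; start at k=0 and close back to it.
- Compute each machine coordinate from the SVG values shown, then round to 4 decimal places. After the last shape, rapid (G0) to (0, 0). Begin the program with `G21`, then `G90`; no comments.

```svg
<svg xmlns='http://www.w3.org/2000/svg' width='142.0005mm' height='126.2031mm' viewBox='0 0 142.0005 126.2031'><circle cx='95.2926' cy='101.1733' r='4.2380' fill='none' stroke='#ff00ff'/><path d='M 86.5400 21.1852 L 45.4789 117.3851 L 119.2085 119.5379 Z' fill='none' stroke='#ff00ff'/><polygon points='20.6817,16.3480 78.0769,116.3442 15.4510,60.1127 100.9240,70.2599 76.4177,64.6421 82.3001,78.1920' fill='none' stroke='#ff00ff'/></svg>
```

Since the viewBox matches the mm dimensions, user units are millimetres directly. The only transform is the Y-flip y_m = 126.2031 − y_svg.

Shape 1 is a circle drawn with `<circle>`. Its stroke #ff00ff means engrave at S116, F3223. After flipping Y the toolpath is (99.5306,25.0298) → (99.2080,26.6516) → (98.2893,28.0265) → (96.9144,28.9452) → (95.2926,29.2678) → (93.6708,28.9452) → (92.2959,28.0265) → (91.3772,26.6516) → (91.0546,25.0298) → (91.3772,23.4080) → (92.2959,22.0331) → (93.6708,21.1144) → (95.2926,20.7918) → (96.9144,21.1144) → (98.2893,22.0331) → (99.2080,23.4080) → (99.5306,25.0298), returning to the start.

Shape 2 is a closed polygon drawn with `<path>`. Its stroke #ff00ff means engrave at S116, F3223. After flipping Y the toolpath is (86.5400,105.0179) → (45.4789,8.8180) → (119.2085,6.6652) → (86.5400,105.0179), returning to the start.

Shape 3 is a closed polygon drawn with `<polygon>`. Its stroke #ff00ff means engrave at S116, F3223. After flipping Y the toolpath is (20.6817,109.8551) → (78.0769,9.8589) → (15.4510,66.0904) → (100.9240,55.9432) → (76.4177,61.5610) → (82.3001,48.0111) → (20.6817,109.8551), returning to the start.

G21
G90
G0 X99.5306 Y25.0298
M3 S116
G01 X99.2080 Y26.6516 F3223
G01 X98.2893 Y28.0265 F3223
G01 X96.9144 Y28.9452 F3223
G01 X95.2926 Y29.2678 F3223
G01 X93.6708 Y28.9452 F3223
G01 X92.2959 Y28.0265 F3223
G01 X91.3772 Y26.6516 F3223
G01 X91.0546 Y25.0298 F3223
G01 X91.3772 Y23.4080 F3223
G01 X92.2959 Y22.0331 F3223
G01 X93.6708 Y21.1144 F3223
G01 X95.2926 Y20.7918 F3223
G01 X96.9144 Y21.1144 F3223
G01 X98.2893 Y22.0331 F3223
G01 X99.2080 Y23.4080 F3223
G01 X99.5306 Y25.0298 F3223
M5
G0 X86.5400 Y105.0179
M3 S116
G01 X45.4789 Y8.8180 F3223
G01 X119.2085 Y6.6652 F3223
G01 X86.5400 Y105.0179 F3223
M5
G0 X20.6817 Y109.8551
M3 S116
G01 X78.0769 Y9.8589 F3223
G01 X15.4510 Y66.0904 F3223
G01 X100.9240 Y55.9432 F3223
G01 X76.4177 Y61.5610 F3223
G01 X82.3001 Y48.0111 F3223
G01 X20.6817 Y109.8551 F3223
M5
G0 X0.0000 Y0.0000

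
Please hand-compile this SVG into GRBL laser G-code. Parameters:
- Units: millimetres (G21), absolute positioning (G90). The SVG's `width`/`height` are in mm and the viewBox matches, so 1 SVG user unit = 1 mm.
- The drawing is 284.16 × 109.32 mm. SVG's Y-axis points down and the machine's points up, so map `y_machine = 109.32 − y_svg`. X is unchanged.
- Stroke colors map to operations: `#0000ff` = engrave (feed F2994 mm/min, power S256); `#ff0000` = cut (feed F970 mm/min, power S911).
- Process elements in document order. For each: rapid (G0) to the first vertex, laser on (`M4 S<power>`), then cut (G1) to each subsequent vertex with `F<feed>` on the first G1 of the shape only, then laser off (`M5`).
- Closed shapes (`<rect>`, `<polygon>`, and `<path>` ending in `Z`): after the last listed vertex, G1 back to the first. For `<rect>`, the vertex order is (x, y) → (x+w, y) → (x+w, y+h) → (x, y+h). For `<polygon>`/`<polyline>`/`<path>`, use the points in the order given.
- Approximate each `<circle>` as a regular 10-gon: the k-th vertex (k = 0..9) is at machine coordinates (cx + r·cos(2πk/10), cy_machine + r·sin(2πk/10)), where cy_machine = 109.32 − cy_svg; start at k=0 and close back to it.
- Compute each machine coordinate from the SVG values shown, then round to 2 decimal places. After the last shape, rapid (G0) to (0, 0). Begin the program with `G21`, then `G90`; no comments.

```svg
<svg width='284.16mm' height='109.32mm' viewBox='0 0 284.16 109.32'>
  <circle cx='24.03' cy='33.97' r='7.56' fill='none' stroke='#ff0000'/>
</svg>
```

G21
G90
G0 X31.59 Y75.35
M4 S911
G1 X30.15 Y79.79 F970
G1 X26.37 Y82.54
G1 X21.69 Y82.54
G1 X17.91 Y79.79
G1 X16.47 Y75.35
G1 X17.91 Y70.91
G1 X21.69 Y68.16
G1 X26.37 Y68.16
G1 X30.15 Y70.91
G1 X31.59 Y75.35
M5
G0 X0.00 Y0.00

1 u = 1 mm; y_m = 109.32 − y.

[1] `<circle>` circle, #ff0000→cut S911 F970: (31.59,75.35) → (30.15,79.79) → (26.37,82.54) → (21.69,82.54) → (17.91,79.79) → (16.47,75.35) → (17.91,70.91) → (21.69,68.16) → (26.37,68.16) → (30.15,70.91) → (31.59,75.35) (closed)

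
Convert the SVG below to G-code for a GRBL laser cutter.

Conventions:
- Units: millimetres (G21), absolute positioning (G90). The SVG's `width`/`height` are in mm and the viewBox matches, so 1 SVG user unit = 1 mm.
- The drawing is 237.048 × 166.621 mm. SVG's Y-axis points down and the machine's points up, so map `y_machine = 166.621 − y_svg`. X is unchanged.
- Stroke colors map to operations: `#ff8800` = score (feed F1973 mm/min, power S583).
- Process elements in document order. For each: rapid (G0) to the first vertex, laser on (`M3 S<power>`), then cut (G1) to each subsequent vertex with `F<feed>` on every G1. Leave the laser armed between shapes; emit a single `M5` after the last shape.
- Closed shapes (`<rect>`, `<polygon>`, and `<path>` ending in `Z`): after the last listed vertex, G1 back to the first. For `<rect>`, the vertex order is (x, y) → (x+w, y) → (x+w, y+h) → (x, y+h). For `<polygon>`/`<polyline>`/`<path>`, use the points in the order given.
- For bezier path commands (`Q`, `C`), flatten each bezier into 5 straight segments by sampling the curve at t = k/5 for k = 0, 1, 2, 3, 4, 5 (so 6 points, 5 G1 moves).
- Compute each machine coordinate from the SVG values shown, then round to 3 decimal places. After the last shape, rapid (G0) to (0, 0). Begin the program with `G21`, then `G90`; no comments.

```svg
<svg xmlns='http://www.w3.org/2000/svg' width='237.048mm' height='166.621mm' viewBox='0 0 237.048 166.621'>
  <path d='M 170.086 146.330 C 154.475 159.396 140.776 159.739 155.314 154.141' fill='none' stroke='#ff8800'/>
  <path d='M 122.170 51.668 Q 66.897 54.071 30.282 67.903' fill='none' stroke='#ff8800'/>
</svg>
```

Since the viewBox matches the mm dimensions, user units are millimetres directly. The only transform is the Y-flip y_m = 166.621 − y_svg.

Shape 1 is a cubic bezier drawn with `<path>`. Its stroke #ff8800 means score at S583, F1973. After flipping Y the toolpath is (170.086,20.291) → (161.159,13.924) → (153.955,10.285) → (149.737,9.048) → (149.769,9.888) → (155.314,12.480).

Shape 2 is a quadratic bezier drawn with `<path>`. Its stroke #ff8800 means score at S583, F1973. After flipping Y the toolpath is (122.170,114.953) → (100.807,113.535) → (80.937,111.202) → (62.559,107.955) → (45.674,103.794) → (30.282,98.718).

G21
G90
G0 X170.086 Y20.291
M3 S583
G1 X161.159 Y13.924 F1973
G1 X153.955 Y10.285 F1973
G1 X149.737 Y9.048 F1973
G1 X149.769 Y9.888 F1973
G1 X155.314 Y12.480 F1973
G0 X122.170 Y114.953
M3 S583
G1 X100.807 Y113.535 F1973
G1 X80.937 Y111.202 F1973
G1 X62.559 Y107.955 F1973
G1 X45.674 Y103.794 F1973
G1 X30.282 Y98.718 F1973
M5
G0 X0.000 Y0.000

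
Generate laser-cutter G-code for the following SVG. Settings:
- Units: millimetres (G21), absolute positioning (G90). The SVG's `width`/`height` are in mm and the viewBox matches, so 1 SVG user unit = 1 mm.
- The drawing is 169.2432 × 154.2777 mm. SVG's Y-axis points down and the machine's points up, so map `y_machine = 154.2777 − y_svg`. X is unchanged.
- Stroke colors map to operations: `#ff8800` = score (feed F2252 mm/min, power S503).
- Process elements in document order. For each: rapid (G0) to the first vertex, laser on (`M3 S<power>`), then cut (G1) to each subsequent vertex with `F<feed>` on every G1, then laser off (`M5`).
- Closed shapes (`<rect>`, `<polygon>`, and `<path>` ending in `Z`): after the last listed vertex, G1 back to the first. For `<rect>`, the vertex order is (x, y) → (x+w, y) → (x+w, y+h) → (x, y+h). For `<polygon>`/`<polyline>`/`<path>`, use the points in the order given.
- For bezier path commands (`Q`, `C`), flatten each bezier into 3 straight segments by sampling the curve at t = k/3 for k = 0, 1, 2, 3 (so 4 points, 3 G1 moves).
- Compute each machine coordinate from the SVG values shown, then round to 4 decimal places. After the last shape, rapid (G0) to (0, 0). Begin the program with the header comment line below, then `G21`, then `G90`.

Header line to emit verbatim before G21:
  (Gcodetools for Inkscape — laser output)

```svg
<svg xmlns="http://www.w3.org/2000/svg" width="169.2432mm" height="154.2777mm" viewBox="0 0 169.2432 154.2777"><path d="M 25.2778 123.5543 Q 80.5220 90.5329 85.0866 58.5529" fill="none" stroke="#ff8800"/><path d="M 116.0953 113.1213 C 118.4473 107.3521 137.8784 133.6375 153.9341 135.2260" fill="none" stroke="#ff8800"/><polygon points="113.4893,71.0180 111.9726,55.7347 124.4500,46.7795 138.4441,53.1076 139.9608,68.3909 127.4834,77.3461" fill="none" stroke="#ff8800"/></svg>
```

(Gcodetools for Inkscape — laser output)
G21
G90
G0 X25.2778 Y30.7234
M3 S503
G1 X56.4762 Y52.6220 F2252
G1 X76.4125 Y74.2891 F2252
G1 X85.0866 Y95.7248 F2252
M5
G0 X116.0953 Y41.1564
M3 S503
G1 X123.3828 Y38.3426 F2252
G1 X137.5108 Y26.7706 F2252
G1 X153.9341 Y19.0517 F2252
M5
G0 X113.4893 Y83.2597
M3 S503
G1 X111.9726 Y98.5430 F2252
G1 X124.4500 Y107.4982 F2252
G1 X138.4441 Y101.1701 F2252
G1 X139.9608 Y85.8868 F2252
G1 X127.4834 Y76.9316 F2252
G1 X113.4893 Y83.2597 F2252
M5
G0 X0.0000 Y0.0000

Since the viewBox matches the mm dimensions, user units are millimetres directly. The only transform is the Y-flip y_m = 154.2777 − y_svg.

Shape 1 is a quadratic bezier drawn with `<path>`. Its stroke #ff8800 means score at S503, F2252. After flipping Y the toolpath is (25.2778,30.7234) → (56.4762,52.6220) → (76.4125,74.2891) → (85.0866,95.7248).

Shape 2 is a cubic bezier drawn with `<path>`. Its stroke #ff8800 means score at S503, F2252. After flipping Y the toolpath is (116.0953,41.1564) → (123.3828,38.3426) → (137.5108,26.7706) → (153.9341,19.0517).

Shape 3 is a regular polygon drawn with `<polygon>`. Its stroke #ff8800 means score at S503, F2252. After flipping Y the toolpath is (113.4893,83.2597) → (111.9726,98.5430) → (124.4500,107.4982) → (138.4441,101.1701) → (139.9608,85.8868) → (127.4834,76.9316) → (113.4893,83.2597), returning to the start.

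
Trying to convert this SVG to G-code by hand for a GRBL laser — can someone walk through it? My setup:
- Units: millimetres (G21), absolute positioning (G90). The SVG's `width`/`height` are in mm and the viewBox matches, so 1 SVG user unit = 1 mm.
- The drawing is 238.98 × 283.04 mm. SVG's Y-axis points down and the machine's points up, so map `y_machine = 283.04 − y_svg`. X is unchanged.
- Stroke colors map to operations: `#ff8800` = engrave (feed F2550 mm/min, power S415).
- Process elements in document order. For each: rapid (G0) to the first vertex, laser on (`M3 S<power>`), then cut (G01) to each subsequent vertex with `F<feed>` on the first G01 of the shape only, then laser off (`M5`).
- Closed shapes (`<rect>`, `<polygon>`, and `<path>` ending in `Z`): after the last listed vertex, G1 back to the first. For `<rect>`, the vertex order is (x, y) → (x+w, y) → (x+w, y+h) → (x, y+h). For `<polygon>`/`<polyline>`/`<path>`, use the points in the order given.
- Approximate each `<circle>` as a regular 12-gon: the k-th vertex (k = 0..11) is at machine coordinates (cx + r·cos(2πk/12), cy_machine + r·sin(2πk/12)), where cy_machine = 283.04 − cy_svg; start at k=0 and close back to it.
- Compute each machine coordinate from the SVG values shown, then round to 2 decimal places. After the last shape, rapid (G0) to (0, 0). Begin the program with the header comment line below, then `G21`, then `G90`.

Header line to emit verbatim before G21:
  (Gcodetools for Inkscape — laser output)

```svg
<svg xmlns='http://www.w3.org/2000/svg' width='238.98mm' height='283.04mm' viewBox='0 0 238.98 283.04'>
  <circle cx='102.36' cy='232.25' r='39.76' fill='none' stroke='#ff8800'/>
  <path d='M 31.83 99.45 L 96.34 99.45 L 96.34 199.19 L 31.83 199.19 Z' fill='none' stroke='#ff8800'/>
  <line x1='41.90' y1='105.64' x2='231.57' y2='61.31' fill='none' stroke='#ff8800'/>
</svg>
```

viewBox `0 0 238.98 283.04` with mm width/height → 1 unit = 1 mm. Flip: y_m = 283.04 − y_svg.

**Shape 1** — `<circle>` circle, stroke `#ff8800` → engrave (S415, F2550). Machine vertices: (142.12,50.79) → (136.79,70.67) → (122.24,85.22) → (102.36,90.55) → (82.48,85.22) → (67.93,70.67) → (62.60,50.79) → (67.93,30.91) → (82.48,16.36) → (102.36,11.03) → (122.24,16.36) → (136.79,30.91) → (142.12,50.79). Closed: final G1 returns to the first vertex.

**Shape 2** — `<path>` rectangle, stroke `#ff8800` → engrave (S415, F2550). Machine vertices: (31.83,183.59) → (96.34,183.59) → (96.34,83.85) → (31.83,83.85) → (31.83,183.59). Closed: final G1 returns to the first vertex.

**Shape 3** — `<line>` line segment, stroke `#ff8800` → engrave (S415, F2550). Machine vertices: (41.90,177.40) → (231.57,221.73). Open path.

(Gcodetools for Inkscape — laser output)
G21
G90
G0 X142.12 Y50.79
M3 S415
G01 X136.79 Y70.67 F2550
G01 X122.24 Y85.22
G01 X102.36 Y90.55
G01 X82.48 Y85.22
G01 X67.93 Y70.67
G01 X62.60 Y50.79
G01 X67.93 Y30.91
G01 X82.48 Y16.36
G01 X102.36 Y11.03
G01 X122.24 Y16.36
G01 X136.79 Y30.91
G01 X142.12 Y50.79
M5
G0 X31.83 Y183.59
M3 S415
G01 X96.34 Y183.59 F2550
G01 X96.34 Y83.85
G01 X31.83 Y83.85
G01 X31.83 Y183.59
M5
G0 X41.90 Y177.40
M3 S415
G01 X231.57 Y221.73 F2550
M5
G0 X0.00 Y0.00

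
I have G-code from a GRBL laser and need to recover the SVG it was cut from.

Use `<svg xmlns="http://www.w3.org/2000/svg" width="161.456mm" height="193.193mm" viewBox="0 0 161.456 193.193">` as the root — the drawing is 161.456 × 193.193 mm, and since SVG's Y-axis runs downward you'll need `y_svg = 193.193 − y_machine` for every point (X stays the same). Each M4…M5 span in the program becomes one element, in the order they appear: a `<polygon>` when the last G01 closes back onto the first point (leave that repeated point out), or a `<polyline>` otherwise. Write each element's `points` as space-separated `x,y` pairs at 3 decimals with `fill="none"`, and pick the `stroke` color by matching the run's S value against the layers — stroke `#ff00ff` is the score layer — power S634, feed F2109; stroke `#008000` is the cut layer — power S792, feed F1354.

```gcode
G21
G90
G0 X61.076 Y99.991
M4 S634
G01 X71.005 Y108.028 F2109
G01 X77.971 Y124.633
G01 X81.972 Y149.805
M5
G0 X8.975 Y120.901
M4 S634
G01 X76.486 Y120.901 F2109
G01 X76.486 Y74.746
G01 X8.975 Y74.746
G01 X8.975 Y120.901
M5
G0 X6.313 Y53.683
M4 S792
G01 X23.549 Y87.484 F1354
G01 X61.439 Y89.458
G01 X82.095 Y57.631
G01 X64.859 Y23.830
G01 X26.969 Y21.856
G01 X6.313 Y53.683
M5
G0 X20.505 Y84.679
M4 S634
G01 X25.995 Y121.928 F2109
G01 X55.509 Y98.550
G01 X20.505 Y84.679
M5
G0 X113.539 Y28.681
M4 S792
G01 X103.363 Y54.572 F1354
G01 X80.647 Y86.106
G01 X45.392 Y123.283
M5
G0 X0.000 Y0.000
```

<svg xmlns="http://www.w3.org/2000/svg" width="161.456mm" height="193.193mm" viewBox="0 0 161.456 193.193">
  <polyline points="61.076,93.202 71.005,85.165 77.971,68.560 81.972,43.388" fill="none" stroke="#ff00ff"/>
  <polygon points="8.975,72.292 76.486,72.292 76.486,118.447 8.975,118.447" fill="none" stroke="#ff00ff"/>
  <polygon points="6.313,139.510 23.549,105.709 61.439,103.735 82.095,135.562 64.859,169.363 26.969,171.337" fill="none" stroke="#008000"/>
  <polygon points="20.505,108.514 25.995,71.265 55.509,94.643" fill="none" stroke="#ff00ff"/>
  <polyline points="113.539,164.512 103.363,138.621 80.647,107.087 45.392,69.910" fill="none" stroke="#008000"/>
</svg>

y_svg = 193.193 − y_m.

[1] S634→`#ff00ff` (score); open run; points: 61.076,93.202 71.005,85.165 77.971,68.560 81.972,43.388

[2] S634→`#ff00ff` (score); closed run; points: 8.975,72.292 76.486,72.292 76.486,118.447 8.975,118.447

[3] S792→`#008000` (cut); closed run; points: 6.313,139.510 23.549,105.709 61.439,103.735 82.095,135.562 64.859,169.363 26.969,171.337

[4] S634→`#ff00ff` (score); closed run; points: 20.505,108.514 25.995,71.265 55.509,94.643

[5] S792→`#008000` (cut); open run; points: 113.539,164.512 103.363,138.621 80.647,107.087 45.392,69.910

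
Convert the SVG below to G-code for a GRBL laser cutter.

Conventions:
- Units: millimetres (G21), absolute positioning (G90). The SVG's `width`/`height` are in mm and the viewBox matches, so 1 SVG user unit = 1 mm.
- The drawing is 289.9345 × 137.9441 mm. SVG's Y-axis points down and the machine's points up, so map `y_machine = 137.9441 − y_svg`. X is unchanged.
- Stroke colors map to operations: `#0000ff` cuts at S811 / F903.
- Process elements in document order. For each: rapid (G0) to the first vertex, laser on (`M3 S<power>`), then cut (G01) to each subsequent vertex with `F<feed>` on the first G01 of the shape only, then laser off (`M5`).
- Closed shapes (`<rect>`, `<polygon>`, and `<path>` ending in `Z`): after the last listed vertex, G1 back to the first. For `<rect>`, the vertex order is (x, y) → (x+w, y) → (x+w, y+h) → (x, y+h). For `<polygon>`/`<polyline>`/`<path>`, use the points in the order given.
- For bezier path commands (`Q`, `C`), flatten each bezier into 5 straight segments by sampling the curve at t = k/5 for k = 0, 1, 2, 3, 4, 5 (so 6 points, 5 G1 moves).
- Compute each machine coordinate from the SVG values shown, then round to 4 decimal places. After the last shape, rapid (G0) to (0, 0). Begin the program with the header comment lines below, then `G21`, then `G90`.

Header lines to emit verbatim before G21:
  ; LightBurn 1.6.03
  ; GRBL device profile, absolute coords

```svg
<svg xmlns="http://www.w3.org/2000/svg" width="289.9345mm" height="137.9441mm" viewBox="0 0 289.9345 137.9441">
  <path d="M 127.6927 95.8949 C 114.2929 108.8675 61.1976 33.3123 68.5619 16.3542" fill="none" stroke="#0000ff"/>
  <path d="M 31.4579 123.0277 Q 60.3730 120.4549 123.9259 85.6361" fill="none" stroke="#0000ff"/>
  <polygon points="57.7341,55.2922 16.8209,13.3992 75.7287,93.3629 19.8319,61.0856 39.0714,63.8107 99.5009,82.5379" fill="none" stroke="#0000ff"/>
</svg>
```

; LightBurn 1.6.03
; GRBL device profile, absolute coords
G21
G90
G0 X127.6927 Y42.0492
M3 S811
G01 X115.6906 Y43.7120 F903
G01 X98.9690 Y59.5594
G01 X82.3354 Y82.5296
G01 X70.5972 Y105.5604
G01 X68.5619 Y121.5899
M5
G0 X31.4579 Y14.9164
M3 S811
G01 X44.4095 Y17.2354 F903
G01 X60.1320 Y22.1340
G01 X78.6256 Y29.6123
G01 X99.8903 Y39.6703
G01 X123.9259 Y52.3080
M5
G0 X57.7341 Y82.6519
M3 S811
G01 X16.8209 Y124.5449 F903
G01 X75.7287 Y44.5812
G01 X19.8319 Y76.8585
G01 X39.0714 Y74.1334
G01 X99.5009 Y55.4062
G01 X57.7341 Y82.6519
M5
G0 X0.0000 Y0.0000

1 u = 1 mm; y_m = 137.9441 − y.

[1] `<path>` cubic bezier, #0000ff→cut S811 F903: (127.6927,42.0492) → (115.6906,43.7120) → (98.9690,59.5594) → (82.3354,82.5296) → (70.5972,105.5604) → (68.5619,121.5899)

[2] `<path>` quadratic bezier, #0000ff→cut S811 F903: (31.4579,14.9164) → (44.4095,17.2354) → (60.1320,22.1340) → (78.6256,29.6123) → (99.8903,39.6703) → (123.9259,52.3080)

[3] `<polygon>` closed polygon, #0000ff→cut S811 F903: (57.7341,82.6519) → (16.8209,124.5449) → (75.7287,44.5812) → (19.8319,76.8585) → (39.0714,74.1334) → (99.5009,55.4062) → (57.7341,82.6519) (closed)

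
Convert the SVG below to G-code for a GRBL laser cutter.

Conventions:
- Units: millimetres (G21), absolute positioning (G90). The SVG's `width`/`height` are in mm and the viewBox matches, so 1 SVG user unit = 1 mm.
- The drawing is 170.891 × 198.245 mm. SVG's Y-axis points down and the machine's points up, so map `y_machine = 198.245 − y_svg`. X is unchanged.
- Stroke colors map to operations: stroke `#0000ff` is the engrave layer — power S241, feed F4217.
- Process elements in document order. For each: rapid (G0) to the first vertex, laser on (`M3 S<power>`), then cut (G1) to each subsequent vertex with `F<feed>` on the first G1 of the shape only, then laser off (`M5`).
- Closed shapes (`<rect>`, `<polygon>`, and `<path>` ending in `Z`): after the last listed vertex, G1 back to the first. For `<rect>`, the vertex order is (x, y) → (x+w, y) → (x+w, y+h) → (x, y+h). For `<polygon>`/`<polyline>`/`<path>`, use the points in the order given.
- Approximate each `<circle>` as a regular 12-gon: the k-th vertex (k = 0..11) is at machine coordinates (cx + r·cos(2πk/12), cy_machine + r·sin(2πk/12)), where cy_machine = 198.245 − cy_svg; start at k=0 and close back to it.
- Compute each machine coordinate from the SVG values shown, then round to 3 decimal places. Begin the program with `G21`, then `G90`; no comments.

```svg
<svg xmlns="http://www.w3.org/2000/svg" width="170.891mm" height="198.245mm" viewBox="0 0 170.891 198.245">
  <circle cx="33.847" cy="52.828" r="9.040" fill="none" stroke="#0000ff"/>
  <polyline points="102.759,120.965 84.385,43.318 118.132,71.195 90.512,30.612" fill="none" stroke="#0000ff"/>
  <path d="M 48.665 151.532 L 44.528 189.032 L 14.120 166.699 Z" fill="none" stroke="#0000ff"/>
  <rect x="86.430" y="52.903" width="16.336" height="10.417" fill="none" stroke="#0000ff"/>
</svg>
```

1 u = 1 mm; y_m = 198.245 − y.

[1] `<circle>` circle, #0000ff→engrave S241 F4217: (42.887,145.417) → (41.676,149.937) → (38.367,153.246) → (33.847,154.457) → (29.327,153.246) → (26.018,149.937) → (24.807,145.417) → (26.018,140.897) → (29.327,137.588) → (33.847,136.377) → (38.367,137.588) → (41.676,140.897) → (42.887,145.417) (closed)

[2] `<polyline>` open polyline, #0000ff→engrave S241 F4217: (102.759,77.280) → (84.385,154.927) → (118.132,127.050) → (90.512,167.633)

[3] `<path>` regular polygon, #0000ff→engrave S241 F4217: (48.665,46.713) → (44.528,9.213) → (14.120,31.546) → (48.665,46.713) (closed)

[4] `<rect>` rectangle, #0000ff→engrave S241 F4217: (86.430,145.342) → (102.766,145.342) → (102.766,134.925) → (86.430,134.925) → (86.430,145.342) (closed)

G21
G90
G0 X42.887 Y145.417
M3 S241
G1 X41.676 Y149.937 F4217
G1 X38.367 Y153.246
G1 X33.847 Y154.457
G1 X29.327 Y153.246
G1 X26.018 Y149.937
G1 X24.807 Y145.417
G1 X26.018 Y140.897
G1 X29.327 Y137.588
G1 X33.847 Y136.377
G1 X38.367 Y137.588
G1 X41.676 Y140.897
G1 X42.887 Y145.417
M5
G0 X102.759 Y77.280
M3 S241
G1 X84.385 Y154.927 F4217
G1 X118.132 Y127.050
G1 X90.512 Y167.633
M5
G0 X48.665 Y46.713
M3 S241
G1 X44.528 Y9.213 F4217
G1 X14.120 Y31.546
G1 X48.665 Y46.713
M5
G0 X86.430 Y145.342
M3 S241
G1 X102.766 Y145.342 F4217
G1 X102.766 Y134.925
G1 X86.430 Y134.925
G1 X86.430 Y145.342
M5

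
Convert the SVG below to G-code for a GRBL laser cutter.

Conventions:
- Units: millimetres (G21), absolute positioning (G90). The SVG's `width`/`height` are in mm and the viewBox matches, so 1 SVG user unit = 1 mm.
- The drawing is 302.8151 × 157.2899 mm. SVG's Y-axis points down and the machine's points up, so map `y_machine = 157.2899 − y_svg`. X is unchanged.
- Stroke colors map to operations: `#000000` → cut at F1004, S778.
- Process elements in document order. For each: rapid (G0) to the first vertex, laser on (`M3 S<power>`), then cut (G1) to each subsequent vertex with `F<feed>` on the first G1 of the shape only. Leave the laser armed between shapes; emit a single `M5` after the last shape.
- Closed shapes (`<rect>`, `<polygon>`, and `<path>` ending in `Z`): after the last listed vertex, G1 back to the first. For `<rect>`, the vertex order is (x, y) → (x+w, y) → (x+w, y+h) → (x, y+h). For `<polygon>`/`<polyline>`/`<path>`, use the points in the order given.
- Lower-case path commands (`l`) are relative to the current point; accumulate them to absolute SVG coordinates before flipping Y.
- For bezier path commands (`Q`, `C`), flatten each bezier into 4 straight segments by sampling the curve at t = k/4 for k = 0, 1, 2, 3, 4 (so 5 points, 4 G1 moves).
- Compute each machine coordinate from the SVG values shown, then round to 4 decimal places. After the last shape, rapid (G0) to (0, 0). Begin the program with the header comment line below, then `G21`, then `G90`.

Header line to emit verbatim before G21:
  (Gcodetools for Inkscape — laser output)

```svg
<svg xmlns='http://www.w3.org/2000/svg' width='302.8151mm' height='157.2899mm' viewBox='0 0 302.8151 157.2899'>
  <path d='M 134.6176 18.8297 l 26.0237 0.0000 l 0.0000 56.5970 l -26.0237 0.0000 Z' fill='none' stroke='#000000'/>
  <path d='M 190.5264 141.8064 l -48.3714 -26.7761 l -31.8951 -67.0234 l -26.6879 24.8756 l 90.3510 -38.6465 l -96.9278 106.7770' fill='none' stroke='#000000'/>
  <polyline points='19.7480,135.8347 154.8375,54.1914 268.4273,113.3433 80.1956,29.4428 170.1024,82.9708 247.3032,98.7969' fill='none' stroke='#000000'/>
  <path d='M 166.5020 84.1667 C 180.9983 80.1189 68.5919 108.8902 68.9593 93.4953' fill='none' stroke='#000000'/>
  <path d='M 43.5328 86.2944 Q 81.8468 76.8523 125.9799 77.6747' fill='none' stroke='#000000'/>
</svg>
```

(Gcodetools for Inkscape — laser output)
G21
G90
G0 X134.6176 Y138.4602
M3 S778
G1 X160.6413 Y138.4602 F1004
G1 X160.6413 Y81.8632
G1 X134.6176 Y81.8632
G1 X134.6176 Y138.4602
G0 X190.5264 Y15.4835
M3 S778
G1 X142.1550 Y42.2596 F1004
G1 X110.2599 Y109.2830
G1 X83.5720 Y84.4074
G1 X173.9230 Y123.0539
G1 X76.9952 Y16.2769
G0 X19.7480 Y21.4552
M3 S778
G1 X154.8375 Y103.0985 F1004
G1 X268.4273 Y43.9466
G1 X80.1956 Y127.8471
G1 X170.1024 Y74.3191
G1 X247.3032 Y58.4930
G0 X166.5020 Y73.1232
M3 S778
G1 X157.3249 Y71.2084 F1004
G1 X123.0290 Y64.2037
G1 X86.0839 Y59.3267
G1 X68.9593 Y63.7946
G0 X43.5328 Y70.9955
M3 S778
G1 X63.0535 Y75.0750 F1004
G1 X83.3016 Y77.8715
G1 X104.2770 Y79.3849
G1 X125.9799 Y79.6152
M5
G0 X0.0000 Y0.0000

Since the viewBox matches the mm dimensions, user units are millimetres directly. The only transform is the Y-flip y_m = 157.2899 − y_svg.

Shape 1 is a rectangle drawn with `<path>`. Its stroke #000000 means cut at S778, F1004. After flipping Y the toolpath is (134.6176,138.4602) → (160.6413,138.4602) → (160.6413,81.8632) → (134.6176,81.8632) → (134.6176,138.4602), returning to the start.

Shape 2 is a open polyline drawn with `<path>`. Its stroke #000000 means cut at S778, F1004. After flipping Y the toolpath is (190.5264,15.4835) → (142.1550,42.2596) → (110.2599,109.2830) → (83.5720,84.4074) → (173.9230,123.0539) → (76.9952,16.2769).

Shape 3 is a open polyline drawn with `<polyline>`. Its stroke #000000 means cut at S778, F1004. After flipping Y the toolpath is (19.7480,21.4552) → (154.8375,103.0985) → (268.4273,43.9466) → (80.1956,127.8471) → (170.1024,74.3191) → (247.3032,58.4930).

Shape 4 is a cubic bezier drawn with `<path>`. Its stroke #000000 means cut at S778, F1004. After flipping Y the toolpath is (166.5020,73.1232) → (157.3249,71.2084) → (123.0290,64.2037) → (86.0839,59.3267) → (68.9593,63.7946).

Shape 5 is a quadratic bezier drawn with `<path>`. Its stroke #000000 means cut at S778, F1004. After flipping Y the toolpath is (43.5328,70.9955) → (63.0535,75.0750) → (83.3016,77.8715) → (104.2770,79.3849) → (125.9799,79.6152).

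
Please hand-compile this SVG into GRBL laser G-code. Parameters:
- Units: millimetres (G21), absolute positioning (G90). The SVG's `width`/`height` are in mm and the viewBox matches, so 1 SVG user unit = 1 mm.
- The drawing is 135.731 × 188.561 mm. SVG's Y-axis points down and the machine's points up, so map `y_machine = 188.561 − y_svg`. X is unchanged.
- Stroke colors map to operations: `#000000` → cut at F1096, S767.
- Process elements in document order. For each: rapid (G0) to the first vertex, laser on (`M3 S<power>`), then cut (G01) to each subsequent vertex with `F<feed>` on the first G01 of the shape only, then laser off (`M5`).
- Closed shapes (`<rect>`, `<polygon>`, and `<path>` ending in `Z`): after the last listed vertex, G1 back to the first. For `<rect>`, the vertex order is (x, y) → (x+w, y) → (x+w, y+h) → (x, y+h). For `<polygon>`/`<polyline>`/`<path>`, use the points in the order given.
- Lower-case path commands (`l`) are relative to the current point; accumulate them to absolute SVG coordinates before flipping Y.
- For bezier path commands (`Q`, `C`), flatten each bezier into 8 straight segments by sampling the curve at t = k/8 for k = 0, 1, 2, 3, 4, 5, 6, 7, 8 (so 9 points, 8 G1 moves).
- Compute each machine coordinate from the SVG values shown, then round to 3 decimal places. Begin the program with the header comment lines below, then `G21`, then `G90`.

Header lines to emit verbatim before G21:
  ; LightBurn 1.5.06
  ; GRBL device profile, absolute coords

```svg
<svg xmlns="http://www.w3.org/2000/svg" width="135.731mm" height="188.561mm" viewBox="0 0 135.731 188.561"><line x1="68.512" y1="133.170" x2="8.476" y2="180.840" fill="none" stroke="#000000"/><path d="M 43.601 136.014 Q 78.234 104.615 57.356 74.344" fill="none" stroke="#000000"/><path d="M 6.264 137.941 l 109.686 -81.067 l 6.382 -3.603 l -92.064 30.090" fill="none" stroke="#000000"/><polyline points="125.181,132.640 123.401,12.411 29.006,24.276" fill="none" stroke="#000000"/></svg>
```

1 u = 1 mm; y_m = 188.561 − y.

[1] `<line>` line segment, #000000→cut S767 F1096: (68.512,55.391) → (8.476,7.721)

[2] `<path>` quadratic bezier, #000000→cut S767 F1096: (43.601,52.547) → (51.392,60.379) → (57.448,68.176) → (61.770,75.938) → (64.356,83.664) → (65.208,91.355) → (64.326,99.011) → (61.708,106.632) → (57.356,114.217)

[3] `<path>` open polyline, #000000→cut S767 F1096: (6.264,50.620) → (115.950,131.687) → (122.332,135.290) → (30.268,105.200)

[4] `<polyline>` open polyline, #000000→cut S767 F1096: (125.181,55.921) → (123.401,176.150) → (29.006,164.285)

; LightBurn 1.5.06
; GRBL device profile, absolute coords
G21
G90
G0 X68.512 Y55.391
M3 S767
G01 X8.476 Y7.721 F1096
M5
G0 X43.601 Y52.547
M3 S767
G01 X51.392 Y60.379 F1096
G01 X57.448 Y68.176
G01 X61.770 Y75.938
G01 X64.356 Y83.664
G01 X65.208 Y91.355
G01 X64.326 Y99.011
G01 X61.708 Y106.632
G01 X57.356 Y114.217
M5
G0 X6.264 Y50.620
M3 S767
G01 X115.950 Y131.687 F1096
G01 X122.332 Y135.290
G01 X30.268 Y105.200
M5
G0 X125.181 Y55.921
M3 S767
G01 X123.401 Y176.150 F1096
G01 X29.006 Y164.285
M5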